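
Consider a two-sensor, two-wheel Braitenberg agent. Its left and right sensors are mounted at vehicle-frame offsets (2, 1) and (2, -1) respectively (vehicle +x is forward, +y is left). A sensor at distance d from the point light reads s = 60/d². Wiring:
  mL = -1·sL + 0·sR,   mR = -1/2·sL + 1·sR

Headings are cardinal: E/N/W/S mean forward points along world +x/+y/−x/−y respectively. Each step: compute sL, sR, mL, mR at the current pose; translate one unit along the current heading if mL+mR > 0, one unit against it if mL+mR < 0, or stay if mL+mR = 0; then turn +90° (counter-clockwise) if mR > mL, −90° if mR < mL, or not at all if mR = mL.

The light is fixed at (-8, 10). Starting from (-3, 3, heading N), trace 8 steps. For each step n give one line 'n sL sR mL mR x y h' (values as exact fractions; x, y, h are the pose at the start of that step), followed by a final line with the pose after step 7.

n=0: pose=(-3,3,N); sL=60/41, sR=60/61; mL=-60/41, mR=630/2501; mL+mR=-3030/2501 → advance -1; mR−mL=4290/2501 → turn +1·90°
n=1: pose=(-3,2,W); sL=2/3, sR=30/29; mL=-2/3, mR=61/87; mL+mR=1/29 → advance +1; mR−mL=119/87 → turn +1·90°
n=2: pose=(-4,2,S); sL=12/25, sR=60/109; mL=-12/25, mR=846/2725; mL+mR=-462/2725 → advance -1; mR−mL=2154/2725 → turn +1·90°
n=3: pose=(-4,3,E); sL=5/6, sR=3/5; mL=-5/6, mR=11/60; mL+mR=-13/20 → advance -1; mR−mL=61/60 → turn +1·90°
n=4: pose=(-5,3,N); sL=60/29, sR=60/41; mL=-60/29, mR=510/1189; mL+mR=-1950/1189 → advance -1; mR−mL=2970/1189 → turn +1·90°
n=5: pose=(-5,2,W); sL=30/41, sR=6/5; mL=-30/41, mR=171/205; mL+mR=21/205 → advance +1; mR−mL=321/205 → turn +1·90°
n=6: pose=(-6,2,S); sL=60/109, sR=60/101; mL=-60/109, mR=3510/11009; mL+mR=-2550/11009 → advance -1; mR−mL=9570/11009 → turn +1·90°
n=7: pose=(-6,3,E); sL=15/13, sR=3/4; mL=-15/13, mR=9/52; mL+mR=-51/52 → advance -1; mR−mL=69/52 → turn +1·90°

0 60/41 60/61 -60/41 630/2501 -3 3 N
1 2/3 30/29 -2/3 61/87 -3 2 W
2 12/25 60/109 -12/25 846/2725 -4 2 S
3 5/6 3/5 -5/6 11/60 -4 3 E
4 60/29 60/41 -60/29 510/1189 -5 3 N
5 30/41 6/5 -30/41 171/205 -5 2 W
6 60/109 60/101 -60/109 3510/11009 -6 2 S
7 15/13 3/4 -15/13 9/52 -6 3 E
final -7 3 N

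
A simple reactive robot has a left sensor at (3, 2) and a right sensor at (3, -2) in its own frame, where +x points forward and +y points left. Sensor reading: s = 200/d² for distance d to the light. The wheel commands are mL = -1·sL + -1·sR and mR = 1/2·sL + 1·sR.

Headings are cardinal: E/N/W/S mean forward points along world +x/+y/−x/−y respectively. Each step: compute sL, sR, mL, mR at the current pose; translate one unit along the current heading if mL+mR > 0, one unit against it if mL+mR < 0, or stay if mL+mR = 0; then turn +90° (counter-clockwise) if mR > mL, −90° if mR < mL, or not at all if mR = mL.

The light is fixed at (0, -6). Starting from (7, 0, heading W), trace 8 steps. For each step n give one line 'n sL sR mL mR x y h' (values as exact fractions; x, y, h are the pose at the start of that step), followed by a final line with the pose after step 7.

n=0: pose=(7,0,W); sL=25/4, sR=5/2; mL=-35/4, mR=45/8; mL+mR=-25/8 → advance -1; mR−mL=115/8 → turn +1·90°
n=1: pose=(8,0,S); sL=200/109, sR=40/9; mL=-6160/981, mR=5260/981; mL+mR=-100/109 → advance -1; mR−mL=11420/981 → turn +1·90°
n=2: pose=(8,1,E); sL=100/101, sR=100/73; mL=-17400/7373, mR=13750/7373; mL+mR=-50/101 → advance -1; mR−mL=31150/7373 → turn +1·90°
n=3: pose=(7,1,N); sL=8/5, sR=200/181; mL=-2448/905, mR=1724/905; mL+mR=-4/5 → advance -1; mR−mL=4172/905 → turn +1·90°
n=4: pose=(7,0,W); sL=25/4, sR=5/2; mL=-35/4, mR=45/8; mL+mR=-25/8 → advance -1; mR−mL=115/8 → turn +1·90°
n=5: pose=(8,0,S); sL=200/109, sR=40/9; mL=-6160/981, mR=5260/981; mL+mR=-100/109 → advance -1; mR−mL=11420/981 → turn +1·90°
n=6: pose=(8,1,E); sL=100/101, sR=100/73; mL=-17400/7373, mR=13750/7373; mL+mR=-50/101 → advance -1; mR−mL=31150/7373 → turn +1·90°
n=7: pose=(7,1,N); sL=8/5, sR=200/181; mL=-2448/905, mR=1724/905; mL+mR=-4/5 → advance -1; mR−mL=4172/905 → turn +1·90°

0 25/4 5/2 -35/4 45/8 7 0 W
1 200/109 40/9 -6160/981 5260/981 8 0 S
2 100/101 100/73 -17400/7373 13750/7373 8 1 E
3 8/5 200/181 -2448/905 1724/905 7 1 N
4 25/4 5/2 -35/4 45/8 7 0 W
5 200/109 40/9 -6160/981 5260/981 8 0 S
6 100/101 100/73 -17400/7373 13750/7373 8 1 E
7 8/5 200/181 -2448/905 1724/905 7 1 N
final 7 0 W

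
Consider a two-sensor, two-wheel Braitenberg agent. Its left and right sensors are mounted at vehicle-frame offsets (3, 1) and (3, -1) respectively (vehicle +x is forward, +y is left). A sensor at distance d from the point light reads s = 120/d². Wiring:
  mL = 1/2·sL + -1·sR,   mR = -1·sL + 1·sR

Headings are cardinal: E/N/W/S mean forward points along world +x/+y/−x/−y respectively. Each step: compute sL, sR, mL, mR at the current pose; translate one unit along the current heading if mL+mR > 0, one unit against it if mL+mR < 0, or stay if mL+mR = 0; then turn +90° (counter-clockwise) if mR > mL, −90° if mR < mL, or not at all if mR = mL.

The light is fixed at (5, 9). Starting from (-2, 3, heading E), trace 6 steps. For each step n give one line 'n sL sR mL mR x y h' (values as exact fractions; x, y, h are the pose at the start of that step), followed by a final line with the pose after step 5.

0 120/41 24/13 -204/533 -576/533 -2 3 E
1 12/13 20/27 -98/351 -64/351 -3 3 S
2 120/41 120/61 -1260/2501 -2400/2501 -3 4 E
3 15/16 30/41 -345/1312 -135/656 -4 4 S
4 8/3 120/61 -116/183 -128/183 -4 5 E
5 12/13 12/17 -54/221 -48/221 -5 5 S
final -5 6 E

n=0: pose=(-2,3,E); sL=120/41, sR=24/13; mL=-204/533, mR=-576/533; mL+mR=-60/41 → advance -1; mR−mL=-372/533 → turn -1·90°
n=1: pose=(-3,3,S); sL=12/13, sR=20/27; mL=-98/351, mR=-64/351; mL+mR=-6/13 → advance -1; mR−mL=34/351 → turn +1·90°
n=2: pose=(-3,4,E); sL=120/41, sR=120/61; mL=-1260/2501, mR=-2400/2501; mL+mR=-60/41 → advance -1; mR−mL=-1140/2501 → turn -1·90°
n=3: pose=(-4,4,S); sL=15/16, sR=30/41; mL=-345/1312, mR=-135/656; mL+mR=-15/32 → advance -1; mR−mL=75/1312 → turn +1·90°
n=4: pose=(-4,5,E); sL=8/3, sR=120/61; mL=-116/183, mR=-128/183; mL+mR=-4/3 → advance -1; mR−mL=-4/61 → turn -1·90°
n=5: pose=(-5,5,S); sL=12/13, sR=12/17; mL=-54/221, mR=-48/221; mL+mR=-6/13 → advance -1; mR−mL=6/221 → turn +1·90°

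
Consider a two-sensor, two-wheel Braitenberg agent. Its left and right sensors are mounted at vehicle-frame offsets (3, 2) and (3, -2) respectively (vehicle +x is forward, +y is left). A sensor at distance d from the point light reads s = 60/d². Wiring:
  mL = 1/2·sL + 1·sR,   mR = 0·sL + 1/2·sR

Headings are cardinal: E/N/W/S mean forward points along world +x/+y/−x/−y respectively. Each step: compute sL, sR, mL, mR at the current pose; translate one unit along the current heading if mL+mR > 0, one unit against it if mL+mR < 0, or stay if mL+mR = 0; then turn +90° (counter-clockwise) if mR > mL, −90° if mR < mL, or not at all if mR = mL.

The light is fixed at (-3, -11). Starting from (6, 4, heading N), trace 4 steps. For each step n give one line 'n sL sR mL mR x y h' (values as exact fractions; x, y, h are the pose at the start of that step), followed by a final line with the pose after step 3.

0 60/373 12/89 7146/33197 6/89 6 4 N
1 5/39 3/17 319/1326 3/34 6 5 E
2 60/313 60/233 25770/72929 30/233 7 5 S
3 30/109 30/169 5805/18421 15/169 7 4 W
final 6 4 N

n=0: pose=(6,4,N); sL=60/373, sR=12/89; mL=7146/33197, mR=6/89; mL+mR=9384/33197 → advance +1; mR−mL=-4908/33197 → turn -1·90°
n=1: pose=(6,5,E); sL=5/39, sR=3/17; mL=319/1326, mR=3/34; mL+mR=218/663 → advance +1; mR−mL=-101/663 → turn -1·90°
n=2: pose=(7,5,S); sL=60/313, sR=60/233; mL=25770/72929, mR=30/233; mL+mR=35160/72929 → advance +1; mR−mL=-16380/72929 → turn -1·90°
n=3: pose=(7,4,W); sL=30/109, sR=30/169; mL=5805/18421, mR=15/169; mL+mR=7440/18421 → advance +1; mR−mL=-4170/18421 → turn -1·90°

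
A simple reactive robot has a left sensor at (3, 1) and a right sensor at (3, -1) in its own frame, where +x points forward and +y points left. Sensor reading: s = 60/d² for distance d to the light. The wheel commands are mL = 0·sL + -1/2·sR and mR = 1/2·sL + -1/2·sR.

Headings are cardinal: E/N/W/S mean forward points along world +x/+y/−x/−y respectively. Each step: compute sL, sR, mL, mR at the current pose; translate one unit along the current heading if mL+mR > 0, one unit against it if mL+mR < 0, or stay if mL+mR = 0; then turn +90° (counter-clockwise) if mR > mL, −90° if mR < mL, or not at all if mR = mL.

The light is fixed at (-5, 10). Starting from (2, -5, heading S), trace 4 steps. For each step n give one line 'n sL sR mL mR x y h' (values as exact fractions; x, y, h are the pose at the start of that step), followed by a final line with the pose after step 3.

n=0: pose=(2,-5,S); sL=15/97, sR=1/6; mL=-1/12, mR=-7/1164; mL+mR=-26/291 → advance -1; mR−mL=15/194 → turn +1·90°
n=1: pose=(2,-4,E); sL=60/269, sR=12/65; mL=-6/65, mR=336/17485; mL+mR=-1278/17485 → advance -1; mR−mL=30/269 → turn +1·90°
n=2: pose=(1,-4,N); sL=30/73, sR=6/17; mL=-3/17, mR=36/1241; mL+mR=-183/1241 → advance -1; mR−mL=15/73 → turn +1·90°
n=3: pose=(1,-5,W); sL=12/53, sR=12/41; mL=-6/41, mR=-72/2173; mL+mR=-390/2173 → advance -1; mR−mL=6/53 → turn +1·90°

0 15/97 1/6 -1/12 -7/1164 2 -5 S
1 60/269 12/65 -6/65 336/17485 2 -4 E
2 30/73 6/17 -3/17 36/1241 1 -4 N
3 12/53 12/41 -6/41 -72/2173 1 -5 W
final 2 -5 S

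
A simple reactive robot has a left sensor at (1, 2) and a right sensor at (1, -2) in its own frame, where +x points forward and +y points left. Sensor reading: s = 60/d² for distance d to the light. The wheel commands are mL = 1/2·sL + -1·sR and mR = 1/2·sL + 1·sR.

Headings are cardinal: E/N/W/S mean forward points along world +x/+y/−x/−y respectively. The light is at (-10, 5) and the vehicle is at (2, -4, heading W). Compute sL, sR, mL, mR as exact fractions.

30/121 6/17 -471/2057 981/2057

left sensor world pos  = (1, -6); dL² = 242
right sensor world pos = (1, -2); dR² = 170
sL = 60/242 = 30/121
sR = 60/170 = 6/17
mL = 1/2·sL + -1·sR = -471/2057
mR = 1/2·sL + 1·sR = 981/2057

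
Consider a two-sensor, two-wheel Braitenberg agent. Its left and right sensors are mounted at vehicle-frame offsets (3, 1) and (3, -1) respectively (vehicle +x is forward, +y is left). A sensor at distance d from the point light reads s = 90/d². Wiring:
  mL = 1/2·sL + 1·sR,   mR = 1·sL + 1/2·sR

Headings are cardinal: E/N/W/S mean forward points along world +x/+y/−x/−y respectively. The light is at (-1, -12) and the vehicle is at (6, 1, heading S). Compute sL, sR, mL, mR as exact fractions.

45/82 45/68 1305/1394 4905/5576

left sensor world pos  = (7, -2); dL² = 164
right sensor world pos = (5, -2); dR² = 136
sL = 90/164 = 45/82
sR = 90/136 = 45/68
mL = 1/2·sL + 1·sR = 1305/1394
mR = 1·sL + 1/2·sR = 4905/5576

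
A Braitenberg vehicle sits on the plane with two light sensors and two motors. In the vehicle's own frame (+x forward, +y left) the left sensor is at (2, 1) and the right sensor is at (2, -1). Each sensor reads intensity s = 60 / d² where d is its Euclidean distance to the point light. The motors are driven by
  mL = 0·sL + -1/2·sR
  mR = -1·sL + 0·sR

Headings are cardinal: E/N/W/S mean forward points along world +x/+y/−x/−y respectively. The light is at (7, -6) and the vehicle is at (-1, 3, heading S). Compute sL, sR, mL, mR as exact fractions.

30/49 6/13 -3/13 -30/49

left sensor world pos  = (0, 1); dL² = 98
right sensor world pos = (-2, 1); dR² = 130
sL = 60/98 = 30/49
sR = 60/130 = 6/13
mL = 0·sL + -1/2·sR = -3/13
mR = -1·sL + 0·sR = -30/49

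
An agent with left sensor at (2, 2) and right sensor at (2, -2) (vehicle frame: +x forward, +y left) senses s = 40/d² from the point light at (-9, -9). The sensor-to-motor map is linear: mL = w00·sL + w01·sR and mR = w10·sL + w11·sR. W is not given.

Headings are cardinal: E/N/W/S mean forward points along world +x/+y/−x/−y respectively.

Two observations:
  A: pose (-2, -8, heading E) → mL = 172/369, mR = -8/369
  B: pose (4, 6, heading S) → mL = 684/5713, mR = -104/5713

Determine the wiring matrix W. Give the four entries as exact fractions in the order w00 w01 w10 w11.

obs A: pose=(-2,-8,E) → sL=4/9, sR=20/41, mL=172/369, mR=-8/369
obs B: pose=(4,6,S) → sL=20/197, sR=4/29, mL=684/5713, mR=-104/5713
sensor matrix S = [[4/9, 20/41], [20/197, 4/29]]; det S = 24832/2108097
solve [mL_A; mL_B] = S·[w00; w01] and [mR_A; mR_B] = S·[w10; w11]:
  w00 = 1/2, w01 = 1/2, w10 = 1/2, w11 = -1/2

1/2 1/2 1/2 -1/2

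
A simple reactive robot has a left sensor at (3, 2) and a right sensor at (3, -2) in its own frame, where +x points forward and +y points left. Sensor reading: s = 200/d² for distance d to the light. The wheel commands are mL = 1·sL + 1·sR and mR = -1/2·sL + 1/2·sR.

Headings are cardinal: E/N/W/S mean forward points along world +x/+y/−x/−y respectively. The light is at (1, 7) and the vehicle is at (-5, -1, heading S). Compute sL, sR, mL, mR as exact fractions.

left sensor world pos  = (-3, -4); dL² = 137
right sensor world pos = (-7, -4); dR² = 185
sL = 200/137 = 200/137
sR = 200/185 = 40/37
mL = 1·sL + 1·sR = 12880/5069
mR = -1/2·sL + 1/2·sR = -960/5069

200/137 40/37 12880/5069 -960/5069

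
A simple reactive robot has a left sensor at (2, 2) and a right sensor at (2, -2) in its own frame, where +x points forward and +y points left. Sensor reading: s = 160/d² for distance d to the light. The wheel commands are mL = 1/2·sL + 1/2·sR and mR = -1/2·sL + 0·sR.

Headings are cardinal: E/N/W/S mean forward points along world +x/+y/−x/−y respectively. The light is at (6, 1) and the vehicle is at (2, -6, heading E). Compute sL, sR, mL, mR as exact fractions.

left sensor world pos  = (4, -4); dL² = 29
right sensor world pos = (4, -8); dR² = 85
sL = 160/29 = 160/29
sR = 160/85 = 32/17
mL = 1/2·sL + 1/2·sR = 1824/493
mR = -1/2·sL + 0·sR = -80/29

160/29 32/17 1824/493 -80/29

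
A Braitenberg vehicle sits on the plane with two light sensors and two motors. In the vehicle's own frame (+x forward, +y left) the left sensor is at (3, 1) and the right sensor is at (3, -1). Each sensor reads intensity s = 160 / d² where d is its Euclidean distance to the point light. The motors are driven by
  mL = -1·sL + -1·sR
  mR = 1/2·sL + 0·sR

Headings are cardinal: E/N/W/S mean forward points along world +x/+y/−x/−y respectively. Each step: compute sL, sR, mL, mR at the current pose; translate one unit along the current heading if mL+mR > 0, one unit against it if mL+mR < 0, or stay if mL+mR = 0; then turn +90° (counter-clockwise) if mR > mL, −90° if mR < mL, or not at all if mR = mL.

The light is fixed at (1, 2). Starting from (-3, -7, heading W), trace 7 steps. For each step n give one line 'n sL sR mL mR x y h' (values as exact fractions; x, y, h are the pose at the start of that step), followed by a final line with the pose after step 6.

0 160/149 160/113 -41920/16837 80/149 -3 -7 W
1 40/37 1 -77/37 20/37 -2 -7 S
2 160/49 160/81 -20800/3969 80/49 -2 -6 E
3 16/5 80/17 -672/85 8/5 -3 -6 N
4 160/149 160/113 -41920/16837 80/149 -3 -7 W
5 40/37 1 -77/37 20/37 -2 -7 S
6 160/49 160/81 -20800/3969 80/49 -2 -6 E
final -3 -6 N

n=0: pose=(-3,-7,W); sL=160/149, sR=160/113; mL=-41920/16837, mR=80/149; mL+mR=-32880/16837 → advance -1; mR−mL=50960/16837 → turn +1·90°
n=1: pose=(-2,-7,S); sL=40/37, sR=1; mL=-77/37, mR=20/37; mL+mR=-57/37 → advance -1; mR−mL=97/37 → turn +1·90°
n=2: pose=(-2,-6,E); sL=160/49, sR=160/81; mL=-20800/3969, mR=80/49; mL+mR=-14320/3969 → advance -1; mR−mL=27280/3969 → turn +1·90°
n=3: pose=(-3,-6,N); sL=16/5, sR=80/17; mL=-672/85, mR=8/5; mL+mR=-536/85 → advance -1; mR−mL=808/85 → turn +1·90°
n=4: pose=(-3,-7,W); sL=160/149, sR=160/113; mL=-41920/16837, mR=80/149; mL+mR=-32880/16837 → advance -1; mR−mL=50960/16837 → turn +1·90°
n=5: pose=(-2,-7,S); sL=40/37, sR=1; mL=-77/37, mR=20/37; mL+mR=-57/37 → advance -1; mR−mL=97/37 → turn +1·90°
n=6: pose=(-2,-6,E); sL=160/49, sR=160/81; mL=-20800/3969, mR=80/49; mL+mR=-14320/3969 → advance -1; mR−mL=27280/3969 → turn +1·90°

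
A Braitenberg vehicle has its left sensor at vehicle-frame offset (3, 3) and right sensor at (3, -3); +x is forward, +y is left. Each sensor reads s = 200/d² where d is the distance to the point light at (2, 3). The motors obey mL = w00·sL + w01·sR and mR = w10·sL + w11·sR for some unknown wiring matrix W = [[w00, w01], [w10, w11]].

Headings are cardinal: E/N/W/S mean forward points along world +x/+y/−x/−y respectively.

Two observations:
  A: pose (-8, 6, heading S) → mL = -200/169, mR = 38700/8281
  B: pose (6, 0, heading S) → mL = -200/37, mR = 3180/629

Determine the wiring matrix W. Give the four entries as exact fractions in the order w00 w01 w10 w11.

obs A: pose=(-8,6,S) → sL=200/49, sR=200/169, mL=-200/169, mR=38700/8281
obs B: pose=(6,0,S) → sL=40/17, sR=200/37, mL=-200/37, mR=3180/629
sensor matrix S = [[200/49, 200/169], [40/17, 200/37]]; det S = 100416000/5208749
solve [mL_A; mL_B] = S·[w00; w01] and [mR_A; mR_B] = S·[w10; w11]:
  w00 = 0, w01 = -1, w10 = 1, w11 = 1/2

0 -1 1 1/2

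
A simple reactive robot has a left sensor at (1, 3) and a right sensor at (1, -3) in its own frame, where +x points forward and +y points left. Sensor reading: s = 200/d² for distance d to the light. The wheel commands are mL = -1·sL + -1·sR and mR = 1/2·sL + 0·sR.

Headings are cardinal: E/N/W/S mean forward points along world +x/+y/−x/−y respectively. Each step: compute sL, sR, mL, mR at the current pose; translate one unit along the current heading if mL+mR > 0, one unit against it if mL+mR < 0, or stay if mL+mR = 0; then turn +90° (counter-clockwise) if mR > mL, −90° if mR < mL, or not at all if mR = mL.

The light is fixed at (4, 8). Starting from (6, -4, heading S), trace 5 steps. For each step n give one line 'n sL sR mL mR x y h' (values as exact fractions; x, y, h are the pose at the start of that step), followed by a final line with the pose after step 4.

0 100/97 20/17 -3640/1649 50/97 6 -4 S
1 200/73 40/41 -11120/2993 100/73 6 -3 E
2 25/13 50/29 -1375/377 25/26 5 -3 N
3 8/9 200/81 -272/81 4/9 5 -4 W
4 100/97 20/17 -3640/1649 50/97 6 -4 S
final 6 -3 E

n=0: pose=(6,-4,S); sL=100/97, sR=20/17; mL=-3640/1649, mR=50/97; mL+mR=-2790/1649 → advance -1; mR−mL=4490/1649 → turn +1·90°
n=1: pose=(6,-3,E); sL=200/73, sR=40/41; mL=-11120/2993, mR=100/73; mL+mR=-7020/2993 → advance -1; mR−mL=15220/2993 → turn +1·90°
n=2: pose=(5,-3,N); sL=25/13, sR=50/29; mL=-1375/377, mR=25/26; mL+mR=-2025/754 → advance -1; mR−mL=3475/754 → turn +1·90°
n=3: pose=(5,-4,W); sL=8/9, sR=200/81; mL=-272/81, mR=4/9; mL+mR=-236/81 → advance -1; mR−mL=308/81 → turn +1·90°
n=4: pose=(6,-4,S); sL=100/97, sR=20/17; mL=-3640/1649, mR=50/97; mL+mR=-2790/1649 → advance -1; mR−mL=4490/1649 → turn +1·90°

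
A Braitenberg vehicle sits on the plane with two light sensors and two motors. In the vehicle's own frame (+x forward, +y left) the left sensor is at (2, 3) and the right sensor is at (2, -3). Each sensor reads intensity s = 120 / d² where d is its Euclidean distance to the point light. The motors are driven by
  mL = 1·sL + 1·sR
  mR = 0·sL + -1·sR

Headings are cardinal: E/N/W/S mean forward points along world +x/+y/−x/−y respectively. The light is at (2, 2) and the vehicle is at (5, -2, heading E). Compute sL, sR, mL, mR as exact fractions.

left sensor world pos  = (7, 1); dL² = 26
right sensor world pos = (7, -5); dR² = 74
sL = 120/26 = 60/13
sR = 120/74 = 60/37
mL = 1·sL + 1·sR = 3000/481
mR = 0·sL + -1·sR = -60/37

60/13 60/37 3000/481 -60/37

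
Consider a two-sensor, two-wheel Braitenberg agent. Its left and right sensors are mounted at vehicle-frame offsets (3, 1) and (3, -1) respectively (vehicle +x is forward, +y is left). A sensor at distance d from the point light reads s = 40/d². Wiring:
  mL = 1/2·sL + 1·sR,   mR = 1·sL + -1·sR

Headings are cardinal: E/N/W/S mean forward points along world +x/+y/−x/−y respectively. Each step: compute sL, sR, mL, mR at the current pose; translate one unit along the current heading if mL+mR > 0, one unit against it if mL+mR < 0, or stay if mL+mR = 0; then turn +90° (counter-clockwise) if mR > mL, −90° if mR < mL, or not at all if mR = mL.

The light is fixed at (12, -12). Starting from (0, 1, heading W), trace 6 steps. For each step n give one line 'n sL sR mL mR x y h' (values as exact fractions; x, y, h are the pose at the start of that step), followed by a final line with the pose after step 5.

n=0: pose=(0,1,W); sL=40/369, sR=40/421; mL=23180/155349, mR=2080/155349; mL+mR=20/123 → advance +1; mR−mL=-21100/155349 → turn -1·90°
n=1: pose=(-1,1,N); sL=10/113, sR=1/10; mL=163/1130, mR=-13/1130; mL+mR=15/113 → advance +1; mR−mL=-88/565 → turn -1·90°
n=2: pose=(-1,2,E); sL=8/65, sR=40/269; mL=3676/17485, mR=-448/17485; mL+mR=12/65 → advance +1; mR−mL=-4124/17485 → turn -1·90°
n=3: pose=(0,2,S); sL=20/121, sR=4/29; mL=774/3509, mR=96/3509; mL+mR=30/121 → advance +1; mR−mL=-678/3509 → turn -1·90°
n=4: pose=(0,1,W); sL=40/369, sR=40/421; mL=23180/155349, mR=2080/155349; mL+mR=20/123 → advance +1; mR−mL=-21100/155349 → turn -1·90°
n=5: pose=(-1,1,N); sL=10/113, sR=1/10; mL=163/1130, mR=-13/1130; mL+mR=15/113 → advance +1; mR−mL=-88/565 → turn -1·90°

0 40/369 40/421 23180/155349 2080/155349 0 1 W
1 10/113 1/10 163/1130 -13/1130 -1 1 N
2 8/65 40/269 3676/17485 -448/17485 -1 2 E
3 20/121 4/29 774/3509 96/3509 0 2 S
4 40/369 40/421 23180/155349 2080/155349 0 1 W
5 10/113 1/10 163/1130 -13/1130 -1 1 N
final -1 2 E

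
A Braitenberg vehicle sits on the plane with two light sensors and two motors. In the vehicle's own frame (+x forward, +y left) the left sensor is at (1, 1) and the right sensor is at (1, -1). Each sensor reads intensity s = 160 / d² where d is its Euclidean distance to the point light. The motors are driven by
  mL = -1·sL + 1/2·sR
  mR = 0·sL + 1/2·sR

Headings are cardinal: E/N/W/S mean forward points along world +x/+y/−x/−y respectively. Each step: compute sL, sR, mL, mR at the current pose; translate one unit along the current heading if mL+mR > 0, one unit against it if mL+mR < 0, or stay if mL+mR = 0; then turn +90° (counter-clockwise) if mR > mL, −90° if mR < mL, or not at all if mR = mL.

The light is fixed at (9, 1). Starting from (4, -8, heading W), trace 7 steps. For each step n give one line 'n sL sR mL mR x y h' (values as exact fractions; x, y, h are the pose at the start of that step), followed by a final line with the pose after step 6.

n=0: pose=(4,-8,W); sL=20/17, sR=8/5; mL=-32/85, mR=4/5; mL+mR=36/85 → advance +1; mR−mL=20/17 → turn +1·90°
n=1: pose=(3,-8,S); sL=32/25, sR=160/149; mL=-2768/3725, mR=80/149; mL+mR=-768/3725 → advance -1; mR−mL=32/25 → turn +1·90°
n=2: pose=(3,-7,E); sL=80/37, sR=80/53; mL=-2760/1961, mR=40/53; mL+mR=-1280/1961 → advance -1; mR−mL=80/37 → turn +1·90°
n=3: pose=(2,-7,N); sL=160/113, sR=32/17; mL=-912/1921, mR=16/17; mL+mR=896/1921 → advance +1; mR−mL=160/113 → turn +1·90°
n=4: pose=(2,-6,W); sL=5/4, sR=8/5; mL=-9/20, mR=4/5; mL+mR=7/20 → advance +1; mR−mL=5/4 → turn +1·90°
n=5: pose=(1,-6,S); sL=160/113, sR=32/29; mL=-2832/3277, mR=16/29; mL+mR=-1024/3277 → advance -1; mR−mL=160/113 → turn +1·90°
n=6: pose=(1,-5,E); sL=80/37, sR=80/49; mL=-2440/1813, mR=40/49; mL+mR=-960/1813 → advance -1; mR−mL=80/37 → turn +1·90°

0 20/17 8/5 -32/85 4/5 4 -8 W
1 32/25 160/149 -2768/3725 80/149 3 -8 S
2 80/37 80/53 -2760/1961 40/53 3 -7 E
3 160/113 32/17 -912/1921 16/17 2 -7 N
4 5/4 8/5 -9/20 4/5 2 -6 W
5 160/113 32/29 -2832/3277 16/29 1 -6 S
6 80/37 80/49 -2440/1813 40/49 1 -5 E
final 0 -5 N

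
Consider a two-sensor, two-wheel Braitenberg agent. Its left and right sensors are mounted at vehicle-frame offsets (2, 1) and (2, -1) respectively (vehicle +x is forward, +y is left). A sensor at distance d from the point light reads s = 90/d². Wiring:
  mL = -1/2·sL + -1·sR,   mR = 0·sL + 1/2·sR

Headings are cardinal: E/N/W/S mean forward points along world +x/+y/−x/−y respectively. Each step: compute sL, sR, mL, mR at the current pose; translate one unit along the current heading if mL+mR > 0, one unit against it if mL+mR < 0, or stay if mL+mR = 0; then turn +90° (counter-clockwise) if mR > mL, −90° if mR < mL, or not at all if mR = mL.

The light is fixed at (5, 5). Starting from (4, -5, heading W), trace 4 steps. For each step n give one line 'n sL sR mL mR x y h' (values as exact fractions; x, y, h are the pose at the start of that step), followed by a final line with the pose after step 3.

0 9/13 1 -35/26 1/2 4 -5 W
1 18/29 18/29 -27/29 9/29 5 -5 S
2 45/34 45/52 -675/442 45/104 5 -4 E
3 90/53 90/49 -6975/2597 45/49 4 -4 N
final 4 -5 W

n=0: pose=(4,-5,W); sL=9/13, sR=1; mL=-35/26, mR=1/2; mL+mR=-11/13 → advance -1; mR−mL=24/13 → turn +1·90°
n=1: pose=(5,-5,S); sL=18/29, sR=18/29; mL=-27/29, mR=9/29; mL+mR=-18/29 → advance -1; mR−mL=36/29 → turn +1·90°
n=2: pose=(5,-4,E); sL=45/34, sR=45/52; mL=-675/442, mR=45/104; mL+mR=-1935/1768 → advance -1; mR−mL=3465/1768 → turn +1·90°
n=3: pose=(4,-4,N); sL=90/53, sR=90/49; mL=-6975/2597, mR=45/49; mL+mR=-4590/2597 → advance -1; mR−mL=9360/2597 → turn +1·90°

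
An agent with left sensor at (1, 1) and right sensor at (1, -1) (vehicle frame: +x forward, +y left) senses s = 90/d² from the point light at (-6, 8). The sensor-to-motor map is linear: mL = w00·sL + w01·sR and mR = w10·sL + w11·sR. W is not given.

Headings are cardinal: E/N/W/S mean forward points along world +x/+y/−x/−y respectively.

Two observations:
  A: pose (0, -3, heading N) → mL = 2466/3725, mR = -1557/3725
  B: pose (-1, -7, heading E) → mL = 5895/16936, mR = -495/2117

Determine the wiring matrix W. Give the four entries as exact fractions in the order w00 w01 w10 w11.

obs A: pose=(0,-3,N) → sL=18/25, sR=90/149, mL=2466/3725, mR=-1557/3725
obs B: pose=(-1,-7,E) → sL=45/116, sR=45/146, mL=5895/16936, mR=-495/2117
sensor matrix S = [[18/25, 90/149], [45/116, 45/146]]; det S = -39123/3154330
solve [mL_A; mL_B] = S·[w00; w01] and [mR_A; mR_B] = S·[w10; w11]:
  w00 = 1/2, w01 = 1/2, w10 = -1, w11 = 1/2

1/2 1/2 -1 1/2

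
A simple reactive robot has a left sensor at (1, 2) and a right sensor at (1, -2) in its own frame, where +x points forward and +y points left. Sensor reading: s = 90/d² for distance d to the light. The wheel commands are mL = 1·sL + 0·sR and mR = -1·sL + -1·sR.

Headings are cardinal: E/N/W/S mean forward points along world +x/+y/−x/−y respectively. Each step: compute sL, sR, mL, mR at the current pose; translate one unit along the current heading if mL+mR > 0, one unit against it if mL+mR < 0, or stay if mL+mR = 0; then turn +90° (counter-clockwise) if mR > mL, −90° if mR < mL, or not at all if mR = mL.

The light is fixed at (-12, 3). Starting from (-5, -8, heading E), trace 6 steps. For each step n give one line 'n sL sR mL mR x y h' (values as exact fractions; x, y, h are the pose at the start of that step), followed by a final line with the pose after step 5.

n=0: pose=(-5,-8,E); sL=18/29, sR=90/233; mL=18/29, mR=-6804/6757; mL+mR=-90/233 → advance -1; mR−mL=-10998/6757 → turn -1·90°
n=1: pose=(-6,-8,S); sL=45/104, sR=9/16; mL=45/104, mR=-207/208; mL+mR=-9/16 → advance -1; mR−mL=-297/208 → turn -1·90°
n=2: pose=(-6,-7,W); sL=90/169, sR=90/89; mL=90/169, mR=-23220/15041; mL+mR=-90/89 → advance -1; mR−mL=-31230/15041 → turn -1·90°
n=3: pose=(-5,-7,N); sL=45/53, sR=5/9; mL=45/53, mR=-670/477; mL+mR=-5/9 → advance -1; mR−mL=-1075/477 → turn -1·90°
n=4: pose=(-5,-8,E); sL=18/29, sR=90/233; mL=18/29, mR=-6804/6757; mL+mR=-90/233 → advance -1; mR−mL=-10998/6757 → turn -1·90°
n=5: pose=(-6,-8,S); sL=45/104, sR=9/16; mL=45/104, mR=-207/208; mL+mR=-9/16 → advance -1; mR−mL=-297/208 → turn -1·90°

0 18/29 90/233 18/29 -6804/6757 -5 -8 E
1 45/104 9/16 45/104 -207/208 -6 -8 S
2 90/169 90/89 90/169 -23220/15041 -6 -7 W
3 45/53 5/9 45/53 -670/477 -5 -7 N
4 18/29 90/233 18/29 -6804/6757 -5 -8 E
5 45/104 9/16 45/104 -207/208 -6 -8 S
final -6 -7 W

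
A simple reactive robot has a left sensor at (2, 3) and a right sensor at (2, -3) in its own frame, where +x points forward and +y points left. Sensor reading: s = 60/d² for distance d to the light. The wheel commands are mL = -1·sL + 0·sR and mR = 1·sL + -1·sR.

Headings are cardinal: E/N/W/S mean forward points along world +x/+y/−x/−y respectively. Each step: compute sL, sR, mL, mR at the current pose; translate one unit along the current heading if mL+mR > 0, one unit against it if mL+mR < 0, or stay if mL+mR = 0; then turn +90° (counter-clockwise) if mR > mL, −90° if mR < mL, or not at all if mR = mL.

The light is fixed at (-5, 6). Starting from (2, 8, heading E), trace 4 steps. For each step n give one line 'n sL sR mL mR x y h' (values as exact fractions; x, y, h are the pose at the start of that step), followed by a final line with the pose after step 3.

0 30/53 30/41 -30/53 -360/2173 2 8 E
1 12/5 60/97 -12/5 864/485 1 8 N
2 3 15/8 -3 9/8 1 7 W
3 60/101 60/17 -60/101 -5040/1717 2 7 S
final 2 8 W

n=0: pose=(2,8,E); sL=30/53, sR=30/41; mL=-30/53, mR=-360/2173; mL+mR=-30/41 → advance -1; mR−mL=870/2173 → turn +1·90°
n=1: pose=(1,8,N); sL=12/5, sR=60/97; mL=-12/5, mR=864/485; mL+mR=-60/97 → advance -1; mR−mL=2028/485 → turn +1·90°
n=2: pose=(1,7,W); sL=3, sR=15/8; mL=-3, mR=9/8; mL+mR=-15/8 → advance -1; mR−mL=33/8 → turn +1·90°
n=3: pose=(2,7,S); sL=60/101, sR=60/17; mL=-60/101, mR=-5040/1717; mL+mR=-60/17 → advance -1; mR−mL=-4020/1717 → turn -1·90°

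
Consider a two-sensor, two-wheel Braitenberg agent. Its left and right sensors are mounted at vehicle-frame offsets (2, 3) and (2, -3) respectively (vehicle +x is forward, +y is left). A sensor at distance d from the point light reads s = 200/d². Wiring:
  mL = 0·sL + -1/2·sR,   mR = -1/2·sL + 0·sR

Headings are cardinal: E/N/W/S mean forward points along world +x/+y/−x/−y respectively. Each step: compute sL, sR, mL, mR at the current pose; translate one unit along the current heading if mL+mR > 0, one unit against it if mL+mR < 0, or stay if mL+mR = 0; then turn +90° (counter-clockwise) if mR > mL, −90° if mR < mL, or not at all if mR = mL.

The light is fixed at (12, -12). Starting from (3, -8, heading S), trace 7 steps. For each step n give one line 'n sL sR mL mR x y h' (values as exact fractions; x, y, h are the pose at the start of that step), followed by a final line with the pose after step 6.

n=0: pose=(3,-8,S); sL=5, sR=50/37; mL=-25/37, mR=-5/2; mL+mR=-235/74 → advance -1; mR−mL=-135/74 → turn -1·90°
n=1: pose=(3,-7,W); sL=8/5, sR=40/37; mL=-20/37, mR=-4/5; mL+mR=-248/185 → advance -1; mR−mL=-48/185 → turn -1·90°
n=2: pose=(4,-7,N); sL=20/17, sR=100/37; mL=-50/37, mR=-10/17; mL+mR=-1220/629 → advance -1; mR−mL=480/629 → turn +1·90°
n=3: pose=(4,-8,W); sL=200/101, sR=200/149; mL=-100/149, mR=-100/101; mL+mR=-25000/15049 → advance -1; mR−mL=-4800/15049 → turn -1·90°
n=4: pose=(5,-8,N); sL=25/17, sR=50/13; mL=-25/13, mR=-25/34; mL+mR=-1175/442 → advance -1; mR−mL=525/442 → turn +1·90°
n=5: pose=(5,-9,W); sL=200/81, sR=200/117; mL=-100/117, mR=-100/81; mL+mR=-2200/1053 → advance -1; mR−mL=-400/1053 → turn -1·90°
n=6: pose=(6,-9,N); sL=100/53, sR=100/17; mL=-50/17, mR=-50/53; mL+mR=-3500/901 → advance -1; mR−mL=1800/901 → turn +1·90°

0 5 50/37 -25/37 -5/2 3 -8 S
1 8/5 40/37 -20/37 -4/5 3 -7 W
2 20/17 100/37 -50/37 -10/17 4 -7 N
3 200/101 200/149 -100/149 -100/101 4 -8 W
4 25/17 50/13 -25/13 -25/34 5 -8 N
5 200/81 200/117 -100/117 -100/81 5 -9 W
6 100/53 100/17 -50/17 -50/53 6 -9 N
final 6 -10 W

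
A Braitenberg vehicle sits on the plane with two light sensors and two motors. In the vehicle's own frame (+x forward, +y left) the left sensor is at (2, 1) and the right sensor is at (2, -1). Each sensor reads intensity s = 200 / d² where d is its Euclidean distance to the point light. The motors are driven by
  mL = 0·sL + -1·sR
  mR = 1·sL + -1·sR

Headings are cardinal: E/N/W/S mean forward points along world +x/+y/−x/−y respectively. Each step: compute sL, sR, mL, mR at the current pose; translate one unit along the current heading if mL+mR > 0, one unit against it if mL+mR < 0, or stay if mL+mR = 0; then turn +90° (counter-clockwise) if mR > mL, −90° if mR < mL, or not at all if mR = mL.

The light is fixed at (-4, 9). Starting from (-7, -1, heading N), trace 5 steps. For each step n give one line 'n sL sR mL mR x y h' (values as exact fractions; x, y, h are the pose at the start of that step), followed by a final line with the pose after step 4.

n=0: pose=(-7,-1,N); sL=5/2, sR=50/17; mL=-50/17, mR=-15/34; mL+mR=-115/34 → advance -1; mR−mL=5/2 → turn +1·90°
n=1: pose=(-7,-2,W); sL=200/169, sR=8/5; mL=-8/5, mR=-352/845; mL+mR=-1704/845 → advance -1; mR−mL=200/169 → turn +1·90°
n=2: pose=(-6,-2,S); sL=20/17, sR=100/89; mL=-100/89, mR=80/1513; mL+mR=-1620/1513 → advance -1; mR−mL=20/17 → turn +1·90°
n=3: pose=(-6,-1,E); sL=200/81, sR=200/121; mL=-200/121, mR=8000/9801; mL+mR=-8200/9801 → advance -1; mR−mL=200/81 → turn +1·90°
n=4: pose=(-7,-1,N); sL=5/2, sR=50/17; mL=-50/17, mR=-15/34; mL+mR=-115/34 → advance -1; mR−mL=5/2 → turn +1·90°

0 5/2 50/17 -50/17 -15/34 -7 -1 N
1 200/169 8/5 -8/5 -352/845 -7 -2 W
2 20/17 100/89 -100/89 80/1513 -6 -2 S
3 200/81 200/121 -200/121 8000/9801 -6 -1 E
4 5/2 50/17 -50/17 -15/34 -7 -1 N
final -7 -2 W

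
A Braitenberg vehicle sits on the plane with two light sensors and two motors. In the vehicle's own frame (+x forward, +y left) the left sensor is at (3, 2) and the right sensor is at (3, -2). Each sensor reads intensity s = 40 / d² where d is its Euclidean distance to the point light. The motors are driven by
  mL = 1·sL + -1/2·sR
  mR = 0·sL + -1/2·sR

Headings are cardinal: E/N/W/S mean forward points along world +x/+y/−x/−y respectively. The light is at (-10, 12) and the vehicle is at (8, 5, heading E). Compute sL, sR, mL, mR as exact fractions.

20/233 20/261 2890/60813 -10/261

left sensor world pos  = (11, 7); dL² = 466
right sensor world pos = (11, 3); dR² = 522
sL = 40/466 = 20/233
sR = 40/522 = 20/261
mL = 1·sL + -1/2·sR = 2890/60813
mR = 0·sL + -1/2·sR = -10/261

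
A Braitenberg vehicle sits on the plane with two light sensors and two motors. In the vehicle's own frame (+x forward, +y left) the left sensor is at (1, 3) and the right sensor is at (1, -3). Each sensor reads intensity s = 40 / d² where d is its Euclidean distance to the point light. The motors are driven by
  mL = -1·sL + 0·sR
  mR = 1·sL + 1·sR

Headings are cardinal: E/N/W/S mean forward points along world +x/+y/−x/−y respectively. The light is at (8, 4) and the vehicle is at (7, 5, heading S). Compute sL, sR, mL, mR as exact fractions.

left sensor world pos  = (10, 4); dL² = 4
right sensor world pos = (4, 4); dR² = 16
sL = 40/4 = 10
sR = 40/16 = 5/2
mL = -1·sL + 0·sR = -10
mR = 1·sL + 1·sR = 25/2

10 5/2 -10 25/2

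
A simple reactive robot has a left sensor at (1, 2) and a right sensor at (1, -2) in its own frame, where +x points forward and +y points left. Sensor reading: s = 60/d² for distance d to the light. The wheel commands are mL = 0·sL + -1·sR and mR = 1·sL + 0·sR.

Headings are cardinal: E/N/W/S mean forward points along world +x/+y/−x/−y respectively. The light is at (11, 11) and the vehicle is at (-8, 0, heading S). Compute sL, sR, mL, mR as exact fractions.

60/433 4/39 -4/39 60/433

left sensor world pos  = (-6, -1); dL² = 433
right sensor world pos = (-10, -1); dR² = 585
sL = 60/433 = 60/433
sR = 60/585 = 4/39
mL = 0·sL + -1·sR = -4/39
mR = 1·sL + 0·sR = 60/433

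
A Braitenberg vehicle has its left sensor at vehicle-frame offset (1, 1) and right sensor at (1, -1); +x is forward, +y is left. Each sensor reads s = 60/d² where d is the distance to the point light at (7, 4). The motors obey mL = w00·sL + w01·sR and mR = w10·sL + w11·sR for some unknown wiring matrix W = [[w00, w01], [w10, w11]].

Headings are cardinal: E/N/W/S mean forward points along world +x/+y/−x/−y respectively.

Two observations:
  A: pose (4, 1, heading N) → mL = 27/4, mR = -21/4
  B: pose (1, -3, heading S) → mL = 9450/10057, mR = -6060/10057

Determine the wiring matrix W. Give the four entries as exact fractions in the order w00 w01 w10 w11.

1 1/2 -1/2 -1/2

obs A: pose=(4,1,N) → sL=3, sR=15/2, mL=27/4, mR=-21/4
obs B: pose=(1,-3,S) → sL=60/89, sR=60/113, mL=9450/10057, mR=-6060/10057
sensor matrix S = [[3, 15/2], [60/89, 60/113]]; det S = -34830/10057
solve [mL_A; mL_B] = S·[w00; w01] and [mR_A; mR_B] = S·[w10; w11]:
  w00 = 1, w01 = 1/2, w10 = -1/2, w11 = -1/2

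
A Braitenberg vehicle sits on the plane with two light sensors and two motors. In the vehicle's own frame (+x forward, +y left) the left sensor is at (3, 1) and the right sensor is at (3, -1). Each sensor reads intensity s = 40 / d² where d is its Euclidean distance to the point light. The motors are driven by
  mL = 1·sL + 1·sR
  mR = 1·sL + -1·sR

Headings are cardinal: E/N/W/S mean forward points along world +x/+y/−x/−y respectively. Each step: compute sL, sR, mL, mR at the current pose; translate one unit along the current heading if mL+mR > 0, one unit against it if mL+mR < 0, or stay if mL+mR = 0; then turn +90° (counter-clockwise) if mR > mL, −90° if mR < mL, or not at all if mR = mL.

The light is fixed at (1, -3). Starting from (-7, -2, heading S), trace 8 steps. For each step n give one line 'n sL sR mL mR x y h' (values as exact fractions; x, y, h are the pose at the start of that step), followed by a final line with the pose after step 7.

0 40/53 8/17 1104/901 256/901 -7 -2 S
1 20/61 20/61 40/61 0 -7 -3 W
2 40/109 40/73 7280/7957 -1440/7957 -8 -3 N
3 1 10/9 19/9 -1/9 -8 -2 E
4 40/53 8/17 1104/901 256/901 -7 -2 S
5 20/61 20/61 40/61 0 -7 -3 W
6 40/109 40/73 7280/7957 -1440/7957 -8 -3 N
7 1 10/9 19/9 -1/9 -8 -2 E
final -7 -2 S

n=0: pose=(-7,-2,S); sL=40/53, sR=8/17; mL=1104/901, mR=256/901; mL+mR=80/53 → advance +1; mR−mL=-16/17 → turn -1·90°
n=1: pose=(-7,-3,W); sL=20/61, sR=20/61; mL=40/61, mR=0; mL+mR=40/61 → advance +1; mR−mL=-40/61 → turn -1·90°
n=2: pose=(-8,-3,N); sL=40/109, sR=40/73; mL=7280/7957, mR=-1440/7957; mL+mR=80/109 → advance +1; mR−mL=-80/73 → turn -1·90°
n=3: pose=(-8,-2,E); sL=1, sR=10/9; mL=19/9, mR=-1/9; mL+mR=2 → advance +1; mR−mL=-20/9 → turn -1·90°
n=4: pose=(-7,-2,S); sL=40/53, sR=8/17; mL=1104/901, mR=256/901; mL+mR=80/53 → advance +1; mR−mL=-16/17 → turn -1·90°
n=5: pose=(-7,-3,W); sL=20/61, sR=20/61; mL=40/61, mR=0; mL+mR=40/61 → advance +1; mR−mL=-40/61 → turn -1·90°
n=6: pose=(-8,-3,N); sL=40/109, sR=40/73; mL=7280/7957, mR=-1440/7957; mL+mR=80/109 → advance +1; mR−mL=-80/73 → turn -1·90°
n=7: pose=(-8,-2,E); sL=1, sR=10/9; mL=19/9, mR=-1/9; mL+mR=2 → advance +1; mR−mL=-20/9 → turn -1·90°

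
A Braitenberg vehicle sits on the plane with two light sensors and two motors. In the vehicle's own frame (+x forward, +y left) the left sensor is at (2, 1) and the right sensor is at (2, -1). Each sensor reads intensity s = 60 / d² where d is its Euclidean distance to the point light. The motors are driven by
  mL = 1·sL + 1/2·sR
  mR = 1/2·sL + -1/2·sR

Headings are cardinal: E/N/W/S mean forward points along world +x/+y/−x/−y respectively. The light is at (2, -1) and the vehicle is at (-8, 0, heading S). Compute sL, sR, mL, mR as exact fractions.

left sensor world pos  = (-7, -2); dL² = 82
right sensor world pos = (-9, -2); dR² = 122
sL = 60/82 = 30/41
sR = 60/122 = 30/61
mL = 1·sL + 1/2·sR = 2445/2501
mR = 1/2·sL + -1/2·sR = 300/2501

30/41 30/61 2445/2501 300/2501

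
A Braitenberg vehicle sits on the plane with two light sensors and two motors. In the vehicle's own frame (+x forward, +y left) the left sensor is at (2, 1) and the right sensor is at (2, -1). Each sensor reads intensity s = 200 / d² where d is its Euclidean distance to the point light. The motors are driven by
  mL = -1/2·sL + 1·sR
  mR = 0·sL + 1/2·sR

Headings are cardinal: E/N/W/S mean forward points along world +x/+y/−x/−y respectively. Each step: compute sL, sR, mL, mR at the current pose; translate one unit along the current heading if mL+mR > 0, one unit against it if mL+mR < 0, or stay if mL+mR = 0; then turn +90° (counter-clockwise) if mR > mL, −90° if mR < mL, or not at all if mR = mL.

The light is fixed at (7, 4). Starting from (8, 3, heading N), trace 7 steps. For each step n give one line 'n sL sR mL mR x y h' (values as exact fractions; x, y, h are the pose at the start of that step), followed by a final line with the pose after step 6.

0 200 40 -60 20 8 3 N
1 20 100 90 50 8 2 W
2 200 200 100 100 7 2 N
3 100 100 50 50 7 3 N
4 40 40 20 20 7 4 N
5 20 20 10 10 7 5 N
6 200/17 200/17 100/17 100/17 7 6 N
final 7 7 N

n=0: pose=(8,3,N); sL=200, sR=40; mL=-60, mR=20; mL+mR=-40 → advance -1; mR−mL=80 → turn +1·90°
n=1: pose=(8,2,W); sL=20, sR=100; mL=90, mR=50; mL+mR=140 → advance +1; mR−mL=-40 → turn -1·90°
n=2: pose=(7,2,N); sL=200, sR=200; mL=100, mR=100; mL+mR=200 → advance +1; mR−mL=0 → turn +0·90°
n=3: pose=(7,3,N); sL=100, sR=100; mL=50, mR=50; mL+mR=100 → advance +1; mR−mL=0 → turn +0·90°
n=4: pose=(7,4,N); sL=40, sR=40; mL=20, mR=20; mL+mR=40 → advance +1; mR−mL=0 → turn +0·90°
n=5: pose=(7,5,N); sL=20, sR=20; mL=10, mR=10; mL+mR=20 → advance +1; mR−mL=0 → turn +0·90°
n=6: pose=(7,6,N); sL=200/17, sR=200/17; mL=100/17, mR=100/17; mL+mR=200/17 → advance +1; mR−mL=0 → turn +0·90°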